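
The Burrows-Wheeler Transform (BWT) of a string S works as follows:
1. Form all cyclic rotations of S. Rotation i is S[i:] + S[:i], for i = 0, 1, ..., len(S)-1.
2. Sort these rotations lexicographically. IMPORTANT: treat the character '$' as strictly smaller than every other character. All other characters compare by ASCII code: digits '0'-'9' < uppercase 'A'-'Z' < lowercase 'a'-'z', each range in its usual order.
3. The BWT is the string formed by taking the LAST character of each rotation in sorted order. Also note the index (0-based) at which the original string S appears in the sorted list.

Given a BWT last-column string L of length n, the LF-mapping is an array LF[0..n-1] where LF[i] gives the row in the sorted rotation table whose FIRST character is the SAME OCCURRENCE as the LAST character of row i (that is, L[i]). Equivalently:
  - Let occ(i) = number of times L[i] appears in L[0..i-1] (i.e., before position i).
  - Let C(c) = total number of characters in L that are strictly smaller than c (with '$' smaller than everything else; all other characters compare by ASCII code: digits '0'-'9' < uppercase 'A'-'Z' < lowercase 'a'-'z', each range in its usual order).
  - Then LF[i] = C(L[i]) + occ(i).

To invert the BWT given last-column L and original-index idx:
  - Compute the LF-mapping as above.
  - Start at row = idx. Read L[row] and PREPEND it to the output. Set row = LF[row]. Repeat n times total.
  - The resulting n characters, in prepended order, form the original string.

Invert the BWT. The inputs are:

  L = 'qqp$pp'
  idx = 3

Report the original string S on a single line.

Answer: pqppq$

Derivation:
LF mapping: 4 5 1 0 2 3
Walk LF starting at row 3, prepending L[row]:
  step 1: row=3, L[3]='$', prepend. Next row=LF[3]=0
  step 2: row=0, L[0]='q', prepend. Next row=LF[0]=4
  step 3: row=4, L[4]='p', prepend. Next row=LF[4]=2
  step 4: row=2, L[2]='p', prepend. Next row=LF[2]=1
  step 5: row=1, L[1]='q', prepend. Next row=LF[1]=5
  step 6: row=5, L[5]='p', prepend. Next row=LF[5]=3
Reversed output: pqppq$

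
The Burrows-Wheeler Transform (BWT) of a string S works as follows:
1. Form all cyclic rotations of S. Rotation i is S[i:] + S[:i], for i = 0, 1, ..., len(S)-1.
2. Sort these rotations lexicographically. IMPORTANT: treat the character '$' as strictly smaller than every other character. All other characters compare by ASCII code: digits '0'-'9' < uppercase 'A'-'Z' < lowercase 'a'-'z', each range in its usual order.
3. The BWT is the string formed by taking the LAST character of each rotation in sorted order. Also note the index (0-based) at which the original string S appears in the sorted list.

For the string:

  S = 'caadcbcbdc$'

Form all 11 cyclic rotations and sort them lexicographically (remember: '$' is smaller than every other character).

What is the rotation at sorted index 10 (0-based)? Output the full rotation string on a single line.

All 11 rotations (rotation i = S[i:]+S[:i]):
  rot[0] = caadcbcbdc$
  rot[1] = aadcbcbdc$c
  rot[2] = adcbcbdc$ca
  rot[3] = dcbcbdc$caa
  rot[4] = cbcbdc$caad
  rot[5] = bcbdc$caadc
  rot[6] = cbdc$caadcb
  rot[7] = bdc$caadcbc
  rot[8] = dc$caadcbcb
  rot[9] = c$caadcbcbd
  rot[10] = $caadcbcbdc
Sorted (with $ < everything):
  sorted[0] = $caadcbcbdc
  sorted[1] = aadcbcbdc$c
  sorted[2] = adcbcbdc$ca
  sorted[3] = bcbdc$caadc
  sorted[4] = bdc$caadcbc
  sorted[5] = c$caadcbcbd
  sorted[6] = caadcbcbdc$
  sorted[7] = cbcbdc$caad
  sorted[8] = cbdc$caadcb
  sorted[9] = dc$caadcbcb
  sorted[10] = dcbcbdc$caa
sorted[10] = dcbcbdc$caa

Answer: dcbcbdc$caa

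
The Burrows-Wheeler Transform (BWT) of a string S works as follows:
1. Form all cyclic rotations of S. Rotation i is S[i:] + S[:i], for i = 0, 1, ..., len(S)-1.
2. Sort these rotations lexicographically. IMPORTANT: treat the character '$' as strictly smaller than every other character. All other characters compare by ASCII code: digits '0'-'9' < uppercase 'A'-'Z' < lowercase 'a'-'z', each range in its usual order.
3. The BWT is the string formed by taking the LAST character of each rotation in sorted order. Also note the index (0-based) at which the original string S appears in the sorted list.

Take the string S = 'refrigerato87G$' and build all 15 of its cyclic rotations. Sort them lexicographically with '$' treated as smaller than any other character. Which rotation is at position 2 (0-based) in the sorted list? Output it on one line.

All 15 rotations (rotation i = S[i:]+S[:i]):
  rot[0] = refrigerato87G$
  rot[1] = efrigerato87G$r
  rot[2] = frigerato87G$re
  rot[3] = rigerato87G$ref
  rot[4] = igerato87G$refr
  rot[5] = gerato87G$refri
  rot[6] = erato87G$refrig
  rot[7] = rato87G$refrige
  rot[8] = ato87G$refriger
  rot[9] = to87G$refrigera
  rot[10] = o87G$refrigerat
  rot[11] = 87G$refrigerato
  rot[12] = 7G$refrigerato8
  rot[13] = G$refrigerato87
  rot[14] = $refrigerato87G
Sorted (with $ < everything):
  sorted[0] = $refrigerato87G
  sorted[1] = 7G$refrigerato8
  sorted[2] = 87G$refrigerato
  sorted[3] = G$refrigerato87
  sorted[4] = ato87G$refriger
  sorted[5] = efrigerato87G$r
  sorted[6] = erato87G$refrig
  sorted[7] = frigerato87G$re
  sorted[8] = gerato87G$refri
  sorted[9] = igerato87G$refr
  sorted[10] = o87G$refrigerat
  sorted[11] = rato87G$refrige
  sorted[12] = refrigerato87G$
  sorted[13] = rigerato87G$ref
  sorted[14] = to87G$refrigera
sorted[2] = 87G$refrigerato

Answer: 87G$refrigerato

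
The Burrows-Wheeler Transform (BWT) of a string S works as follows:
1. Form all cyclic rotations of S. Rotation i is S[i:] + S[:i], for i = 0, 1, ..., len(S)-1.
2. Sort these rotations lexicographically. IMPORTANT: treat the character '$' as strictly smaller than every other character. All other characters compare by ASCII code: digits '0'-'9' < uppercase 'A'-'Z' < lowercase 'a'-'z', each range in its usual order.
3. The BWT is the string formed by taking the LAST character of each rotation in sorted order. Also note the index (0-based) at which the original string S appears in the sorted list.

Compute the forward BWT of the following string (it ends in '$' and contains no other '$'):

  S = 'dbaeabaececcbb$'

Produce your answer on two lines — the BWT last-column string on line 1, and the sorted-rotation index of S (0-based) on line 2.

All 15 rotations (rotation i = S[i:]+S[:i]):
  rot[0] = dbaeabaececcbb$
  rot[1] = baeabaececcbb$d
  rot[2] = aeabaececcbb$db
  rot[3] = eabaececcbb$dba
  rot[4] = abaececcbb$dbae
  rot[5] = baececcbb$dbaea
  rot[6] = aececcbb$dbaeab
  rot[7] = ececcbb$dbaeaba
  rot[8] = ceccbb$dbaeabae
  rot[9] = eccbb$dbaeabaec
  rot[10] = ccbb$dbaeabaece
  rot[11] = cbb$dbaeabaecec
  rot[12] = bb$dbaeabaececc
  rot[13] = b$dbaeabaececcb
  rot[14] = $dbaeabaececcbb
Sorted (with $ < everything):
  sorted[0] = $dbaeabaececcbb  (last char: 'b')
  sorted[1] = abaececcbb$dbae  (last char: 'e')
  sorted[2] = aeabaececcbb$db  (last char: 'b')
  sorted[3] = aececcbb$dbaeab  (last char: 'b')
  sorted[4] = b$dbaeabaececcb  (last char: 'b')
  sorted[5] = baeabaececcbb$d  (last char: 'd')
  sorted[6] = baececcbb$dbaea  (last char: 'a')
  sorted[7] = bb$dbaeabaececc  (last char: 'c')
  sorted[8] = cbb$dbaeabaecec  (last char: 'c')
  sorted[9] = ccbb$dbaeabaece  (last char: 'e')
  sorted[10] = ceccbb$dbaeabae  (last char: 'e')
  sorted[11] = dbaeabaececcbb$  (last char: '$')
  sorted[12] = eabaececcbb$dba  (last char: 'a')
  sorted[13] = eccbb$dbaeabaec  (last char: 'c')
  sorted[14] = ececcbb$dbaeaba  (last char: 'a')
Last column: bebbbdaccee$aca
Original string S is at sorted index 11

Answer: bebbbdaccee$aca
11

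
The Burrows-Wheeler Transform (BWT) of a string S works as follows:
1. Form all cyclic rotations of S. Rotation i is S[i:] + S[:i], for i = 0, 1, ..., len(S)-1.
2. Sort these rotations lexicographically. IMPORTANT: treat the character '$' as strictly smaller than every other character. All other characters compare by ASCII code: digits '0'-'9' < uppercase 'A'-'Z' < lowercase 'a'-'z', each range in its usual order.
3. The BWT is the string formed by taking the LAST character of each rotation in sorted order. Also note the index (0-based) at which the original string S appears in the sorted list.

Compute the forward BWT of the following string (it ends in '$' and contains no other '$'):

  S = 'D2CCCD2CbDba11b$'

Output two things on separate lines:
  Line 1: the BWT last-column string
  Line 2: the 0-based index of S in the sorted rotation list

All 16 rotations (rotation i = S[i:]+S[:i]):
  rot[0] = D2CCCD2CbDba11b$
  rot[1] = 2CCCD2CbDba11b$D
  rot[2] = CCCD2CbDba11b$D2
  rot[3] = CCD2CbDba11b$D2C
  rot[4] = CD2CbDba11b$D2CC
  rot[5] = D2CbDba11b$D2CCC
  rot[6] = 2CbDba11b$D2CCCD
  rot[7] = CbDba11b$D2CCCD2
  rot[8] = bDba11b$D2CCCD2C
  rot[9] = Dba11b$D2CCCD2Cb
  rot[10] = ba11b$D2CCCD2CbD
  rot[11] = a11b$D2CCCD2CbDb
  rot[12] = 11b$D2CCCD2CbDba
  rot[13] = 1b$D2CCCD2CbDba1
  rot[14] = b$D2CCCD2CbDba11
  rot[15] = $D2CCCD2CbDba11b
Sorted (with $ < everything):
  sorted[0] = $D2CCCD2CbDba11b  (last char: 'b')
  sorted[1] = 11b$D2CCCD2CbDba  (last char: 'a')
  sorted[2] = 1b$D2CCCD2CbDba1  (last char: '1')
  sorted[3] = 2CCCD2CbDba11b$D  (last char: 'D')
  sorted[4] = 2CbDba11b$D2CCCD  (last char: 'D')
  sorted[5] = CCCD2CbDba11b$D2  (last char: '2')
  sorted[6] = CCD2CbDba11b$D2C  (last char: 'C')
  sorted[7] = CD2CbDba11b$D2CC  (last char: 'C')
  sorted[8] = CbDba11b$D2CCCD2  (last char: '2')
  sorted[9] = D2CCCD2CbDba11b$  (last char: '$')
  sorted[10] = D2CbDba11b$D2CCC  (last char: 'C')
  sorted[11] = Dba11b$D2CCCD2Cb  (last char: 'b')
  sorted[12] = a11b$D2CCCD2CbDb  (last char: 'b')
  sorted[13] = b$D2CCCD2CbDba11  (last char: '1')
  sorted[14] = bDba11b$D2CCCD2C  (last char: 'C')
  sorted[15] = ba11b$D2CCCD2CbD  (last char: 'D')
Last column: ba1DD2CC2$Cbb1CD
Original string S is at sorted index 9

Answer: ba1DD2CC2$Cbb1CD
9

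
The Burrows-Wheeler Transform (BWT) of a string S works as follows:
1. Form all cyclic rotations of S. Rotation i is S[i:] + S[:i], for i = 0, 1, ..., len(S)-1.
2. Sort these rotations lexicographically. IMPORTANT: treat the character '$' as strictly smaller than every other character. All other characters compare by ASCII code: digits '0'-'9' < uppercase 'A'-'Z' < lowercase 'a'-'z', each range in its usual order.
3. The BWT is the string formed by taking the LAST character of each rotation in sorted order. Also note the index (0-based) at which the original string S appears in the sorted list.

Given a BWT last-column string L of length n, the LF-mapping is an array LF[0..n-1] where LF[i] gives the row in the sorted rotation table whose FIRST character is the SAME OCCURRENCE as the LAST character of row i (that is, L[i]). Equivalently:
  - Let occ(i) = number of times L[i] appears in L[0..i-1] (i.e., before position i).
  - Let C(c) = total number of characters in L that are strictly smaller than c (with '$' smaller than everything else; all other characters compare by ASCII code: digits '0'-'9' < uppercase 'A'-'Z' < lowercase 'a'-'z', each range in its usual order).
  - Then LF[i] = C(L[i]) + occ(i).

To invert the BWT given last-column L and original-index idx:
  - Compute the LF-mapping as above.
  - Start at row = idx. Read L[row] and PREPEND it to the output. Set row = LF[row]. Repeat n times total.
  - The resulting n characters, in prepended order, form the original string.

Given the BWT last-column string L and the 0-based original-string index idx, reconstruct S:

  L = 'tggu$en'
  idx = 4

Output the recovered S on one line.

Answer: nugget$

Derivation:
LF mapping: 5 2 3 6 0 1 4
Walk LF starting at row 4, prepending L[row]:
  step 1: row=4, L[4]='$', prepend. Next row=LF[4]=0
  step 2: row=0, L[0]='t', prepend. Next row=LF[0]=5
  step 3: row=5, L[5]='e', prepend. Next row=LF[5]=1
  step 4: row=1, L[1]='g', prepend. Next row=LF[1]=2
  step 5: row=2, L[2]='g', prepend. Next row=LF[2]=3
  step 6: row=3, L[3]='u', prepend. Next row=LF[3]=6
  step 7: row=6, L[6]='n', prepend. Next row=LF[6]=4
Reversed output: nugget$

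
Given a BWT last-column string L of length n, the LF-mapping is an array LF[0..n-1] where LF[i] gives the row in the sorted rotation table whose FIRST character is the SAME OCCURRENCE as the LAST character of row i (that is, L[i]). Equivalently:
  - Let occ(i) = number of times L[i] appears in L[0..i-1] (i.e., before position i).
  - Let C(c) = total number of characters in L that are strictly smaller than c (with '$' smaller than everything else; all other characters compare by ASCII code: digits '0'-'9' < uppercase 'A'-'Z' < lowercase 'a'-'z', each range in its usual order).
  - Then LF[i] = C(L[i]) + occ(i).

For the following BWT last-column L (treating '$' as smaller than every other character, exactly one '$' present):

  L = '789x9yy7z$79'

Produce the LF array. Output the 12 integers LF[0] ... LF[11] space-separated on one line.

Char counts: '$':1, '7':3, '8':1, '9':3, 'x':1, 'y':2, 'z':1
C (first-col start): C('$')=0, C('7')=1, C('8')=4, C('9')=5, C('x')=8, C('y')=9, C('z')=11
L[0]='7': occ=0, LF[0]=C('7')+0=1+0=1
L[1]='8': occ=0, LF[1]=C('8')+0=4+0=4
L[2]='9': occ=0, LF[2]=C('9')+0=5+0=5
L[3]='x': occ=0, LF[3]=C('x')+0=8+0=8
L[4]='9': occ=1, LF[4]=C('9')+1=5+1=6
L[5]='y': occ=0, LF[5]=C('y')+0=9+0=9
L[6]='y': occ=1, LF[6]=C('y')+1=9+1=10
L[7]='7': occ=1, LF[7]=C('7')+1=1+1=2
L[8]='z': occ=0, LF[8]=C('z')+0=11+0=11
L[9]='$': occ=0, LF[9]=C('$')+0=0+0=0
L[10]='7': occ=2, LF[10]=C('7')+2=1+2=3
L[11]='9': occ=2, LF[11]=C('9')+2=5+2=7

Answer: 1 4 5 8 6 9 10 2 11 0 3 7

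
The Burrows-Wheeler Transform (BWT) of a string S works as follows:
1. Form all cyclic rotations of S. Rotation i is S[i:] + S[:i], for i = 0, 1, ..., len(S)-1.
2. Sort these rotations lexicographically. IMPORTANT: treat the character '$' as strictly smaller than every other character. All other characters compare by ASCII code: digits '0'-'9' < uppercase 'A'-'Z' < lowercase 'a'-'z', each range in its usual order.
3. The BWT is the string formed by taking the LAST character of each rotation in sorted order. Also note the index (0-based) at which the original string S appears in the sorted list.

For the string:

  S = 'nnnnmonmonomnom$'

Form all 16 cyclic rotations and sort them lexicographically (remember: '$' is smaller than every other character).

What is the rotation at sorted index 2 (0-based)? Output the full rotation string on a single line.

Answer: mnom$nnnnmonmono

Derivation:
All 16 rotations (rotation i = S[i:]+S[:i]):
  rot[0] = nnnnmonmonomnom$
  rot[1] = nnnmonmonomnom$n
  rot[2] = nnmonmonomnom$nn
  rot[3] = nmonmonomnom$nnn
  rot[4] = monmonomnom$nnnn
  rot[5] = onmonomnom$nnnnm
  rot[6] = nmonomnom$nnnnmo
  rot[7] = monomnom$nnnnmon
  rot[8] = onomnom$nnnnmonm
  rot[9] = nomnom$nnnnmonmo
  rot[10] = omnom$nnnnmonmon
  rot[11] = mnom$nnnnmonmono
  rot[12] = nom$nnnnmonmonom
  rot[13] = om$nnnnmonmonomn
  rot[14] = m$nnnnmonmonomno
  rot[15] = $nnnnmonmonomnom
Sorted (with $ < everything):
  sorted[0] = $nnnnmonmonomnom
  sorted[1] = m$nnnnmonmonomno
  sorted[2] = mnom$nnnnmonmono
  sorted[3] = monmonomnom$nnnn
  sorted[4] = monomnom$nnnnmon
  sorted[5] = nmonmonomnom$nnn
  sorted[6] = nmonomnom$nnnnmo
  sorted[7] = nnmonmonomnom$nn
  sorted[8] = nnnmonmonomnom$n
  sorted[9] = nnnnmonmonomnom$
  sorted[10] = nom$nnnnmonmonom
  sorted[11] = nomnom$nnnnmonmo
  sorted[12] = om$nnnnmonmonomn
  sorted[13] = omnom$nnnnmonmon
  sorted[14] = onmonomnom$nnnnm
  sorted[15] = onomnom$nnnnmonm
sorted[2] = mnom$nnnnmonmono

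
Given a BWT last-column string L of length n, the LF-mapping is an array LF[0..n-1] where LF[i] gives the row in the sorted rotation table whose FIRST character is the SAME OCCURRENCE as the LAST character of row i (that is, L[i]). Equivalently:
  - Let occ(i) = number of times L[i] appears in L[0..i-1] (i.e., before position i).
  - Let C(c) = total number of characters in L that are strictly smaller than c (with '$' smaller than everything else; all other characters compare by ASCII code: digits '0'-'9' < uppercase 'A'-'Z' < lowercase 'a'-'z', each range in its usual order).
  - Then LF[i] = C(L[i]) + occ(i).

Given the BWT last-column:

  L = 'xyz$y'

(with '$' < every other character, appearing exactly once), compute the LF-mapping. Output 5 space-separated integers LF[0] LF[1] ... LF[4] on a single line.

Answer: 1 2 4 0 3

Derivation:
Char counts: '$':1, 'x':1, 'y':2, 'z':1
C (first-col start): C('$')=0, C('x')=1, C('y')=2, C('z')=4
L[0]='x': occ=0, LF[0]=C('x')+0=1+0=1
L[1]='y': occ=0, LF[1]=C('y')+0=2+0=2
L[2]='z': occ=0, LF[2]=C('z')+0=4+0=4
L[3]='$': occ=0, LF[3]=C('$')+0=0+0=0
L[4]='y': occ=1, LF[4]=C('y')+1=2+1=3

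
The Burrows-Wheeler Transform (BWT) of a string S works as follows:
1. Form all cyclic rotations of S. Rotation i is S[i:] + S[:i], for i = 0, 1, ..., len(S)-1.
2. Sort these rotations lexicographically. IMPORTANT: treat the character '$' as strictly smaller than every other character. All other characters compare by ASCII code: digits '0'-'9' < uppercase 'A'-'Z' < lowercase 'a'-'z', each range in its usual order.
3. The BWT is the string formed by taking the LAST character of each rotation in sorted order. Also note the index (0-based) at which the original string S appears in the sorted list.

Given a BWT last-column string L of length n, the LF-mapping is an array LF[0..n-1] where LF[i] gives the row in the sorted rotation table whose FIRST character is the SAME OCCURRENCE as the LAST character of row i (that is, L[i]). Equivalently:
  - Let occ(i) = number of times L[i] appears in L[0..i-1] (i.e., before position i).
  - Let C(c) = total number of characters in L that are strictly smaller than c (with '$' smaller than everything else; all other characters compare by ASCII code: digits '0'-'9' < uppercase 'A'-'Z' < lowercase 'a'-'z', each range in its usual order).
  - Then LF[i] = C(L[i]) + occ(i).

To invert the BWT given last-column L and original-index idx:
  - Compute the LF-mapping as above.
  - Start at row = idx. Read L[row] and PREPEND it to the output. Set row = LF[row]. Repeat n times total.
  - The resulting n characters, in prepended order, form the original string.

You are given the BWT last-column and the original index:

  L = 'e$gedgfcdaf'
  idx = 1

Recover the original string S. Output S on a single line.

LF mapping: 5 0 9 6 3 10 7 2 4 1 8
Walk LF starting at row 1, prepending L[row]:
  step 1: row=1, L[1]='$', prepend. Next row=LF[1]=0
  step 2: row=0, L[0]='e', prepend. Next row=LF[0]=5
  step 3: row=5, L[5]='g', prepend. Next row=LF[5]=10
  step 4: row=10, L[10]='f', prepend. Next row=LF[10]=8
  step 5: row=8, L[8]='d', prepend. Next row=LF[8]=4
  step 6: row=4, L[4]='d', prepend. Next row=LF[4]=3
  step 7: row=3, L[3]='e', prepend. Next row=LF[3]=6
  step 8: row=6, L[6]='f', prepend. Next row=LF[6]=7
  step 9: row=7, L[7]='c', prepend. Next row=LF[7]=2
  step 10: row=2, L[2]='g', prepend. Next row=LF[2]=9
  step 11: row=9, L[9]='a', prepend. Next row=LF[9]=1
Reversed output: agcfeddfge$

Answer: agcfeddfge$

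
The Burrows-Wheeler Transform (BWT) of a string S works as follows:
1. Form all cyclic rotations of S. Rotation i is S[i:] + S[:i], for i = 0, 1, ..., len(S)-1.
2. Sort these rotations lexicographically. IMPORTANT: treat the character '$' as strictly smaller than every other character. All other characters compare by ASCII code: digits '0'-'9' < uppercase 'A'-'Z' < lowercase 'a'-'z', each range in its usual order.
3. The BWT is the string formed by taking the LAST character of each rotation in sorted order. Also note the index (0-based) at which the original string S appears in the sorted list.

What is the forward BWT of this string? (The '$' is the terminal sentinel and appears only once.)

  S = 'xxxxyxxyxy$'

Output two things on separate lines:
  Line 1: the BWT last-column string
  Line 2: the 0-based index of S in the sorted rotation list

All 11 rotations (rotation i = S[i:]+S[:i]):
  rot[0] = xxxxyxxyxy$
  rot[1] = xxxyxxyxy$x
  rot[2] = xxyxxyxy$xx
  rot[3] = xyxxyxy$xxx
  rot[4] = yxxyxy$xxxx
  rot[5] = xxyxy$xxxxy
  rot[6] = xyxy$xxxxyx
  rot[7] = yxy$xxxxyxx
  rot[8] = xy$xxxxyxxy
  rot[9] = y$xxxxyxxyx
  rot[10] = $xxxxyxxyxy
Sorted (with $ < everything):
  sorted[0] = $xxxxyxxyxy  (last char: 'y')
  sorted[1] = xxxxyxxyxy$  (last char: '$')
  sorted[2] = xxxyxxyxy$x  (last char: 'x')
  sorted[3] = xxyxxyxy$xx  (last char: 'x')
  sorted[4] = xxyxy$xxxxy  (last char: 'y')
  sorted[5] = xy$xxxxyxxy  (last char: 'y')
  sorted[6] = xyxxyxy$xxx  (last char: 'x')
  sorted[7] = xyxy$xxxxyx  (last char: 'x')
  sorted[8] = y$xxxxyxxyx  (last char: 'x')
  sorted[9] = yxxyxy$xxxx  (last char: 'x')
  sorted[10] = yxy$xxxxyxx  (last char: 'x')
Last column: y$xxyyxxxxx
Original string S is at sorted index 1

Answer: y$xxyyxxxxx
1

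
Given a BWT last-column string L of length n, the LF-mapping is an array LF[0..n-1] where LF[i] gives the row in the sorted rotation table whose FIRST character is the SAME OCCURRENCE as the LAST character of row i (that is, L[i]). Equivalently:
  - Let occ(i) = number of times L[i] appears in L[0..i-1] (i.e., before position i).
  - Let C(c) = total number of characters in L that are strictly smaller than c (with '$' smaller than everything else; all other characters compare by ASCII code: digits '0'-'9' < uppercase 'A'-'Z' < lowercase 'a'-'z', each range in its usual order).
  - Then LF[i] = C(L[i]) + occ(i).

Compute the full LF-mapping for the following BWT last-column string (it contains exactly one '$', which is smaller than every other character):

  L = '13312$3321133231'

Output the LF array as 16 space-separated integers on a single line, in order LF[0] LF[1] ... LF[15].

Char counts: '$':1, '1':5, '2':3, '3':7
C (first-col start): C('$')=0, C('1')=1, C('2')=6, C('3')=9
L[0]='1': occ=0, LF[0]=C('1')+0=1+0=1
L[1]='3': occ=0, LF[1]=C('3')+0=9+0=9
L[2]='3': occ=1, LF[2]=C('3')+1=9+1=10
L[3]='1': occ=1, LF[3]=C('1')+1=1+1=2
L[4]='2': occ=0, LF[4]=C('2')+0=6+0=6
L[5]='$': occ=0, LF[5]=C('$')+0=0+0=0
L[6]='3': occ=2, LF[6]=C('3')+2=9+2=11
L[7]='3': occ=3, LF[7]=C('3')+3=9+3=12
L[8]='2': occ=1, LF[8]=C('2')+1=6+1=7
L[9]='1': occ=2, LF[9]=C('1')+2=1+2=3
L[10]='1': occ=3, LF[10]=C('1')+3=1+3=4
L[11]='3': occ=4, LF[11]=C('3')+4=9+4=13
L[12]='3': occ=5, LF[12]=C('3')+5=9+5=14
L[13]='2': occ=2, LF[13]=C('2')+2=6+2=8
L[14]='3': occ=6, LF[14]=C('3')+6=9+6=15
L[15]='1': occ=4, LF[15]=C('1')+4=1+4=5

Answer: 1 9 10 2 6 0 11 12 7 3 4 13 14 8 15 5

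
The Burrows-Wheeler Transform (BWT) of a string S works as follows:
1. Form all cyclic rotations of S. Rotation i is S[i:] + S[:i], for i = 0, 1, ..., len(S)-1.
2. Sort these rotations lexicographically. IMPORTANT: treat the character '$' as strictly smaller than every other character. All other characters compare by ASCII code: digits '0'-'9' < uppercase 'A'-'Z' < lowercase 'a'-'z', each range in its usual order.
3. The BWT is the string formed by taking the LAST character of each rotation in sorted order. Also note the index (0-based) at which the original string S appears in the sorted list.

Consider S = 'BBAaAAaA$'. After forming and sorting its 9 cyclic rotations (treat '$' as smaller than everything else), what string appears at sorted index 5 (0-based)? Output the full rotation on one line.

All 9 rotations (rotation i = S[i:]+S[:i]):
  rot[0] = BBAaAAaA$
  rot[1] = BAaAAaA$B
  rot[2] = AaAAaA$BB
  rot[3] = aAAaA$BBA
  rot[4] = AAaA$BBAa
  rot[5] = AaA$BBAaA
  rot[6] = aA$BBAaAA
  rot[7] = A$BBAaAAa
  rot[8] = $BBAaAAaA
Sorted (with $ < everything):
  sorted[0] = $BBAaAAaA
  sorted[1] = A$BBAaAAa
  sorted[2] = AAaA$BBAa
  sorted[3] = AaA$BBAaA
  sorted[4] = AaAAaA$BB
  sorted[5] = BAaAAaA$B
  sorted[6] = BBAaAAaA$
  sorted[7] = aA$BBAaAA
  sorted[8] = aAAaA$BBA
sorted[5] = BAaAAaA$B

Answer: BAaAAaA$B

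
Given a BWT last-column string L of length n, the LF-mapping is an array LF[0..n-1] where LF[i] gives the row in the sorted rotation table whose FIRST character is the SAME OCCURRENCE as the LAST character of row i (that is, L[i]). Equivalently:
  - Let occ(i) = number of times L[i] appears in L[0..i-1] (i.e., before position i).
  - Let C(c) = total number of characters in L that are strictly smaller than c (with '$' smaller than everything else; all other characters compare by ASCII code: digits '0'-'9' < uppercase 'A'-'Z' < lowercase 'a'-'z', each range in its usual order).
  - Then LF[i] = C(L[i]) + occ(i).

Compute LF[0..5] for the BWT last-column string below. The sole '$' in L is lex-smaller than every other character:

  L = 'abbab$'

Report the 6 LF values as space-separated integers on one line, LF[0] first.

Char counts: '$':1, 'a':2, 'b':3
C (first-col start): C('$')=0, C('a')=1, C('b')=3
L[0]='a': occ=0, LF[0]=C('a')+0=1+0=1
L[1]='b': occ=0, LF[1]=C('b')+0=3+0=3
L[2]='b': occ=1, LF[2]=C('b')+1=3+1=4
L[3]='a': occ=1, LF[3]=C('a')+1=1+1=2
L[4]='b': occ=2, LF[4]=C('b')+2=3+2=5
L[5]='$': occ=0, LF[5]=C('$')+0=0+0=0

Answer: 1 3 4 2 5 0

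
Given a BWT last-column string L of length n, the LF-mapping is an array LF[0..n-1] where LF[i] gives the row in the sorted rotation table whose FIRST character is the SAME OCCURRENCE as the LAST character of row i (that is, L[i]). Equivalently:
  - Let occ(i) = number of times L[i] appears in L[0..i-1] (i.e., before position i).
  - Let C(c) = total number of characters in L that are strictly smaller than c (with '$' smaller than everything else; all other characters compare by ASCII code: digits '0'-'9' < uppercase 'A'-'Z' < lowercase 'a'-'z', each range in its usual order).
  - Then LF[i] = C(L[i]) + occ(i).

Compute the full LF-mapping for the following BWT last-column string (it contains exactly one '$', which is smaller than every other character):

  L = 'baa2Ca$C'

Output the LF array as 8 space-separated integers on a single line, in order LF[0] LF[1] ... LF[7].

Answer: 7 4 5 1 2 6 0 3

Derivation:
Char counts: '$':1, '2':1, 'C':2, 'a':3, 'b':1
C (first-col start): C('$')=0, C('2')=1, C('C')=2, C('a')=4, C('b')=7
L[0]='b': occ=0, LF[0]=C('b')+0=7+0=7
L[1]='a': occ=0, LF[1]=C('a')+0=4+0=4
L[2]='a': occ=1, LF[2]=C('a')+1=4+1=5
L[3]='2': occ=0, LF[3]=C('2')+0=1+0=1
L[4]='C': occ=0, LF[4]=C('C')+0=2+0=2
L[5]='a': occ=2, LF[5]=C('a')+2=4+2=6
L[6]='$': occ=0, LF[6]=C('$')+0=0+0=0
L[7]='C': occ=1, LF[7]=C('C')+1=2+1=3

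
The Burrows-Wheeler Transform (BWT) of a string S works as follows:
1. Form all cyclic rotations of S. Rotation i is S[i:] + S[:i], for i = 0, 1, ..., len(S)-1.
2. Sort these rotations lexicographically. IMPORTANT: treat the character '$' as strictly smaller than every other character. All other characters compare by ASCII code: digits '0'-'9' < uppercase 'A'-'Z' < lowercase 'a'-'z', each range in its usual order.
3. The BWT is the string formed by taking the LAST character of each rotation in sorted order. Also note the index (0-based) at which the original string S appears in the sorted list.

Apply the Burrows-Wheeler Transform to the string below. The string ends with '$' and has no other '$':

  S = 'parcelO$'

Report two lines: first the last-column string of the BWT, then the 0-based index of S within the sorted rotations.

Answer: Olprce$a
6

Derivation:
All 8 rotations (rotation i = S[i:]+S[:i]):
  rot[0] = parcelO$
  rot[1] = arcelO$p
  rot[2] = rcelO$pa
  rot[3] = celO$par
  rot[4] = elO$parc
  rot[5] = lO$parce
  rot[6] = O$parcel
  rot[7] = $parcelO
Sorted (with $ < everything):
  sorted[0] = $parcelO  (last char: 'O')
  sorted[1] = O$parcel  (last char: 'l')
  sorted[2] = arcelO$p  (last char: 'p')
  sorted[3] = celO$par  (last char: 'r')
  sorted[4] = elO$parc  (last char: 'c')
  sorted[5] = lO$parce  (last char: 'e')
  sorted[6] = parcelO$  (last char: '$')
  sorted[7] = rcelO$pa  (last char: 'a')
Last column: Olprce$a
Original string S is at sorted index 6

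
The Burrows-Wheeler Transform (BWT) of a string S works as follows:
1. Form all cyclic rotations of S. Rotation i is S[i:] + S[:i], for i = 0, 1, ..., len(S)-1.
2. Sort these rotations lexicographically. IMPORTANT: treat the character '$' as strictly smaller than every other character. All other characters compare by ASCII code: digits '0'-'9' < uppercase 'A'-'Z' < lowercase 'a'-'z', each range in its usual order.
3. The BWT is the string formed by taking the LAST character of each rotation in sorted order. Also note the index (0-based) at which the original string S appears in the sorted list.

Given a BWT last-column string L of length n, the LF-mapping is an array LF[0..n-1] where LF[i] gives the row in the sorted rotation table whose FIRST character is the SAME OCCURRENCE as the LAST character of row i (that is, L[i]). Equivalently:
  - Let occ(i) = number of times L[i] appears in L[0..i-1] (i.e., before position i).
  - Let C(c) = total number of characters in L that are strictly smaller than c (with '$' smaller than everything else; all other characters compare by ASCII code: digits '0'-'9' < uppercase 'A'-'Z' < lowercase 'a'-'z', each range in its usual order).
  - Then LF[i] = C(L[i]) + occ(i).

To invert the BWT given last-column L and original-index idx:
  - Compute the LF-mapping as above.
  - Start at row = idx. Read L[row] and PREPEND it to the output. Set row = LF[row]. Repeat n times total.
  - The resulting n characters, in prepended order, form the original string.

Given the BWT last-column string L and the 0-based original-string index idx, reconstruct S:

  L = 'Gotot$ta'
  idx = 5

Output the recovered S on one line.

LF mapping: 1 3 5 4 6 0 7 2
Walk LF starting at row 5, prepending L[row]:
  step 1: row=5, L[5]='$', prepend. Next row=LF[5]=0
  step 2: row=0, L[0]='G', prepend. Next row=LF[0]=1
  step 3: row=1, L[1]='o', prepend. Next row=LF[1]=3
  step 4: row=3, L[3]='o', prepend. Next row=LF[3]=4
  step 5: row=4, L[4]='t', prepend. Next row=LF[4]=6
  step 6: row=6, L[6]='t', prepend. Next row=LF[6]=7
  step 7: row=7, L[7]='a', prepend. Next row=LF[7]=2
  step 8: row=2, L[2]='t', prepend. Next row=LF[2]=5
Reversed output: tattooG$

Answer: tattooG$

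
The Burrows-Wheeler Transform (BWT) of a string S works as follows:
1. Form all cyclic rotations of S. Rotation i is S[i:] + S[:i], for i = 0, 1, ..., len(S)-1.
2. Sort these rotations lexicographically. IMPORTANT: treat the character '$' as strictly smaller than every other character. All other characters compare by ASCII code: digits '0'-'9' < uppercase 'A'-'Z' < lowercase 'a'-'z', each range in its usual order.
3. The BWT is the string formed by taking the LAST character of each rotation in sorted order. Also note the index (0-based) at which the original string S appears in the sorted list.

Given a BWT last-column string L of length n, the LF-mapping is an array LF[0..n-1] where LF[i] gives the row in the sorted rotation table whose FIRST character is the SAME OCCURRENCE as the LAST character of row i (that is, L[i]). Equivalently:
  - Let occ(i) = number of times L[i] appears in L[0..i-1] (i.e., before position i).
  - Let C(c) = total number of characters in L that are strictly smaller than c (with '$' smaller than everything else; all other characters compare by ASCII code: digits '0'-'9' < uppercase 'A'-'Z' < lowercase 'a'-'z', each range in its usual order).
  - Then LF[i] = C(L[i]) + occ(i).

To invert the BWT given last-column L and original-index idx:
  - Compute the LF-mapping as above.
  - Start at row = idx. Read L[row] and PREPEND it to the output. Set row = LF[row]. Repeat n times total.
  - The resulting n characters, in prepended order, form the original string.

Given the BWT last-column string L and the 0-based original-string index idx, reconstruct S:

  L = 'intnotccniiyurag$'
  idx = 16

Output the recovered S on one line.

LF mapping: 5 8 13 9 11 14 2 3 10 6 7 16 15 12 1 4 0
Walk LF starting at row 16, prepending L[row]:
  step 1: row=16, L[16]='$', prepend. Next row=LF[16]=0
  step 2: row=0, L[0]='i', prepend. Next row=LF[0]=5
  step 3: row=5, L[5]='t', prepend. Next row=LF[5]=14
  step 4: row=14, L[14]='a', prepend. Next row=LF[14]=1
  step 5: row=1, L[1]='n', prepend. Next row=LF[1]=8
  step 6: row=8, L[8]='n', prepend. Next row=LF[8]=10
  step 7: row=10, L[10]='i', prepend. Next row=LF[10]=7
  step 8: row=7, L[7]='c', prepend. Next row=LF[7]=3
  step 9: row=3, L[3]='n', prepend. Next row=LF[3]=9
  step 10: row=9, L[9]='i', prepend. Next row=LF[9]=6
  step 11: row=6, L[6]='c', prepend. Next row=LF[6]=2
  step 12: row=2, L[2]='t', prepend. Next row=LF[2]=13
  step 13: row=13, L[13]='r', prepend. Next row=LF[13]=12
  step 14: row=12, L[12]='u', prepend. Next row=LF[12]=15
  step 15: row=15, L[15]='g', prepend. Next row=LF[15]=4
  step 16: row=4, L[4]='o', prepend. Next row=LF[4]=11
  step 17: row=11, L[11]='y', prepend. Next row=LF[11]=16
Reversed output: yogurtcincinnati$

Answer: yogurtcincinnati$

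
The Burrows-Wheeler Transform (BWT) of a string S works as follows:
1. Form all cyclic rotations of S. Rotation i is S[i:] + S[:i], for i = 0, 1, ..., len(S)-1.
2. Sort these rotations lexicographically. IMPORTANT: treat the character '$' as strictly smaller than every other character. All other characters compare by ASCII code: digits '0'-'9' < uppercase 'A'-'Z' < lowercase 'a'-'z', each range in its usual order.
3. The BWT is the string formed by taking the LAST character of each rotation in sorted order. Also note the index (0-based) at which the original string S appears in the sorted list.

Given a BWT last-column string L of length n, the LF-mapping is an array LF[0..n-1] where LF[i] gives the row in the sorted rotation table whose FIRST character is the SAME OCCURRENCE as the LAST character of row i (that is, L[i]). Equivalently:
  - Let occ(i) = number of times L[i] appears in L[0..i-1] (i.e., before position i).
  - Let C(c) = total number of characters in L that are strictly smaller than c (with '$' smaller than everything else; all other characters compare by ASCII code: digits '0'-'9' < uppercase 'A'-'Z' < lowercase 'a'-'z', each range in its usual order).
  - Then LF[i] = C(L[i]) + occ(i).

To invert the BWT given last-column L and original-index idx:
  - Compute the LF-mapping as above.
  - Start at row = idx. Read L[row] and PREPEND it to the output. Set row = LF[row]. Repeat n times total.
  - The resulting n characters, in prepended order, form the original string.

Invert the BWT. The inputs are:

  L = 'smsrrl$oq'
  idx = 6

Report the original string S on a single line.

Answer: rqsmlros$

Derivation:
LF mapping: 7 2 8 5 6 1 0 3 4
Walk LF starting at row 6, prepending L[row]:
  step 1: row=6, L[6]='$', prepend. Next row=LF[6]=0
  step 2: row=0, L[0]='s', prepend. Next row=LF[0]=7
  step 3: row=7, L[7]='o', prepend. Next row=LF[7]=3
  step 4: row=3, L[3]='r', prepend. Next row=LF[3]=5
  step 5: row=5, L[5]='l', prepend. Next row=LF[5]=1
  step 6: row=1, L[1]='m', prepend. Next row=LF[1]=2
  step 7: row=2, L[2]='s', prepend. Next row=LF[2]=8
  step 8: row=8, L[8]='q', prepend. Next row=LF[8]=4
  step 9: row=4, L[4]='r', prepend. Next row=LF[4]=6
Reversed output: rqsmlros$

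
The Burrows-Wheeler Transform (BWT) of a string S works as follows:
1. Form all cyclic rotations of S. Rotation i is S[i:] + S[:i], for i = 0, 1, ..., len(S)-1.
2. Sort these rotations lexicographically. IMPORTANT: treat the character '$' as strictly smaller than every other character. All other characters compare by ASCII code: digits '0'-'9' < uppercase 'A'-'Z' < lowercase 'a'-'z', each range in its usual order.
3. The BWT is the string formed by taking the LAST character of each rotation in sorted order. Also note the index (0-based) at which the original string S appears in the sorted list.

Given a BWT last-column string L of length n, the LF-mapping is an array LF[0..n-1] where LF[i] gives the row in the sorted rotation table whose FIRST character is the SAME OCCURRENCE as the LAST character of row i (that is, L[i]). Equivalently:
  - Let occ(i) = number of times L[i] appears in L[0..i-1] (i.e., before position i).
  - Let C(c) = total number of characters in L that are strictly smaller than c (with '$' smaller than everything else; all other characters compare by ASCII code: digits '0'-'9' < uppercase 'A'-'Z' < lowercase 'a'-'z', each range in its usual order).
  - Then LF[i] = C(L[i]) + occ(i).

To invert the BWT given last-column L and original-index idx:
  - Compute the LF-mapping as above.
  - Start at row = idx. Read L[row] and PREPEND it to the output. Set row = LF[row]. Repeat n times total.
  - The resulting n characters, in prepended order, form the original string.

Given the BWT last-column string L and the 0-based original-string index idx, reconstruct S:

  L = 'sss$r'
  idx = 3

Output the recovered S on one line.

LF mapping: 2 3 4 0 1
Walk LF starting at row 3, prepending L[row]:
  step 1: row=3, L[3]='$', prepend. Next row=LF[3]=0
  step 2: row=0, L[0]='s', prepend. Next row=LF[0]=2
  step 3: row=2, L[2]='s', prepend. Next row=LF[2]=4
  step 4: row=4, L[4]='r', prepend. Next row=LF[4]=1
  step 5: row=1, L[1]='s', prepend. Next row=LF[1]=3
Reversed output: srss$

Answer: srss$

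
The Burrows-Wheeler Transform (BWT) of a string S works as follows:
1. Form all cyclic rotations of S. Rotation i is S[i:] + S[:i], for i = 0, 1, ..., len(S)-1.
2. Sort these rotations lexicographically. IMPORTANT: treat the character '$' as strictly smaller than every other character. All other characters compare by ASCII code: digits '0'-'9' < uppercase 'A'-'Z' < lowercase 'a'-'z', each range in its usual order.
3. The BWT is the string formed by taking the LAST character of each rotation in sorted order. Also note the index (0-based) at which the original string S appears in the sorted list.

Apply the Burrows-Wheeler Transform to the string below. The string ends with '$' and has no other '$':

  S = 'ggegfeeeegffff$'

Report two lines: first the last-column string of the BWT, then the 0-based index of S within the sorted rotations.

Answer: ffeegefgffggee$
14

Derivation:
All 15 rotations (rotation i = S[i:]+S[:i]):
  rot[0] = ggegfeeeegffff$
  rot[1] = gegfeeeegffff$g
  rot[2] = egfeeeegffff$gg
  rot[3] = gfeeeegffff$gge
  rot[4] = feeeegffff$ggeg
  rot[5] = eeeegffff$ggegf
  rot[6] = eeegffff$ggegfe
  rot[7] = eegffff$ggegfee
  rot[8] = egffff$ggegfeee
  rot[9] = gffff$ggegfeeee
  rot[10] = ffff$ggegfeeeeg
  rot[11] = fff$ggegfeeeegf
  rot[12] = ff$ggegfeeeegff
  rot[13] = f$ggegfeeeegfff
  rot[14] = $ggegfeeeegffff
Sorted (with $ < everything):
  sorted[0] = $ggegfeeeegffff  (last char: 'f')
  sorted[1] = eeeegffff$ggegf  (last char: 'f')
  sorted[2] = eeegffff$ggegfe  (last char: 'e')
  sorted[3] = eegffff$ggegfee  (last char: 'e')
  sorted[4] = egfeeeegffff$gg  (last char: 'g')
  sorted[5] = egffff$ggegfeee  (last char: 'e')
  sorted[6] = f$ggegfeeeegfff  (last char: 'f')
  sorted[7] = feeeegffff$ggeg  (last char: 'g')
  sorted[8] = ff$ggegfeeeegff  (last char: 'f')
  sorted[9] = fff$ggegfeeeegf  (last char: 'f')
  sorted[10] = ffff$ggegfeeeeg  (last char: 'g')
  sorted[11] = gegfeeeegffff$g  (last char: 'g')
  sorted[12] = gfeeeegffff$gge  (last char: 'e')
  sorted[13] = gffff$ggegfeeee  (last char: 'e')
  sorted[14] = ggegfeeeegffff$  (last char: '$')
Last column: ffeegefgffggee$
Original string S is at sorted index 14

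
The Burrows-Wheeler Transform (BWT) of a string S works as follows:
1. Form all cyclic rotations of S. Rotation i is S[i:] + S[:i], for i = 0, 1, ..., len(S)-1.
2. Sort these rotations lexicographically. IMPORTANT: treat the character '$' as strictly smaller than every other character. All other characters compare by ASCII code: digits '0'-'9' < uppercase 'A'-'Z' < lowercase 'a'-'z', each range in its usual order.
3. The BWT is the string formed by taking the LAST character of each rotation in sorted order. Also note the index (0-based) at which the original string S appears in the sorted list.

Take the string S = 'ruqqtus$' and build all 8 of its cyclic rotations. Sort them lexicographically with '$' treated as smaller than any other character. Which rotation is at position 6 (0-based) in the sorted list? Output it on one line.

Answer: uqqtus$r

Derivation:
All 8 rotations (rotation i = S[i:]+S[:i]):
  rot[0] = ruqqtus$
  rot[1] = uqqtus$r
  rot[2] = qqtus$ru
  rot[3] = qtus$ruq
  rot[4] = tus$ruqq
  rot[5] = us$ruqqt
  rot[6] = s$ruqqtu
  rot[7] = $ruqqtus
Sorted (with $ < everything):
  sorted[0] = $ruqqtus
  sorted[1] = qqtus$ru
  sorted[2] = qtus$ruq
  sorted[3] = ruqqtus$
  sorted[4] = s$ruqqtu
  sorted[5] = tus$ruqq
  sorted[6] = uqqtus$r
  sorted[7] = us$ruqqt
sorted[6] = uqqtus$r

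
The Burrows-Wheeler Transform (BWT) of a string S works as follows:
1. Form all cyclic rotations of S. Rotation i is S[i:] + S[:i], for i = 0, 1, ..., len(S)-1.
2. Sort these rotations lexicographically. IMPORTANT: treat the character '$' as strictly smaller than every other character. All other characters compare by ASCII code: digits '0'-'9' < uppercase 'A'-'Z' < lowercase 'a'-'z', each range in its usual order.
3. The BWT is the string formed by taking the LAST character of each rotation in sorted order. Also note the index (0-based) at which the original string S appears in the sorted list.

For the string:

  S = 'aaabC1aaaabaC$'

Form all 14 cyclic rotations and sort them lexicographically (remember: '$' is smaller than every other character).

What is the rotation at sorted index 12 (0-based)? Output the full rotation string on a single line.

All 14 rotations (rotation i = S[i:]+S[:i]):
  rot[0] = aaabC1aaaabaC$
  rot[1] = aabC1aaaabaC$a
  rot[2] = abC1aaaabaC$aa
  rot[3] = bC1aaaabaC$aaa
  rot[4] = C1aaaabaC$aaab
  rot[5] = 1aaaabaC$aaabC
  rot[6] = aaaabaC$aaabC1
  rot[7] = aaabaC$aaabC1a
  rot[8] = aabaC$aaabC1aa
  rot[9] = abaC$aaabC1aaa
  rot[10] = baC$aaabC1aaaa
  rot[11] = aC$aaabC1aaaab
  rot[12] = C$aaabC1aaaaba
  rot[13] = $aaabC1aaaabaC
Sorted (with $ < everything):
  sorted[0] = $aaabC1aaaabaC
  sorted[1] = 1aaaabaC$aaabC
  sorted[2] = C$aaabC1aaaaba
  sorted[3] = C1aaaabaC$aaab
  sorted[4] = aC$aaabC1aaaab
  sorted[5] = aaaabaC$aaabC1
  sorted[6] = aaabC1aaaabaC$
  sorted[7] = aaabaC$aaabC1a
  sorted[8] = aabC1aaaabaC$a
  sorted[9] = aabaC$aaabC1aa
  sorted[10] = abC1aaaabaC$aa
  sorted[11] = abaC$aaabC1aaa
  sorted[12] = bC1aaaabaC$aaa
  sorted[13] = baC$aaabC1aaaa
sorted[12] = bC1aaaabaC$aaa

Answer: bC1aaaabaC$aaa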